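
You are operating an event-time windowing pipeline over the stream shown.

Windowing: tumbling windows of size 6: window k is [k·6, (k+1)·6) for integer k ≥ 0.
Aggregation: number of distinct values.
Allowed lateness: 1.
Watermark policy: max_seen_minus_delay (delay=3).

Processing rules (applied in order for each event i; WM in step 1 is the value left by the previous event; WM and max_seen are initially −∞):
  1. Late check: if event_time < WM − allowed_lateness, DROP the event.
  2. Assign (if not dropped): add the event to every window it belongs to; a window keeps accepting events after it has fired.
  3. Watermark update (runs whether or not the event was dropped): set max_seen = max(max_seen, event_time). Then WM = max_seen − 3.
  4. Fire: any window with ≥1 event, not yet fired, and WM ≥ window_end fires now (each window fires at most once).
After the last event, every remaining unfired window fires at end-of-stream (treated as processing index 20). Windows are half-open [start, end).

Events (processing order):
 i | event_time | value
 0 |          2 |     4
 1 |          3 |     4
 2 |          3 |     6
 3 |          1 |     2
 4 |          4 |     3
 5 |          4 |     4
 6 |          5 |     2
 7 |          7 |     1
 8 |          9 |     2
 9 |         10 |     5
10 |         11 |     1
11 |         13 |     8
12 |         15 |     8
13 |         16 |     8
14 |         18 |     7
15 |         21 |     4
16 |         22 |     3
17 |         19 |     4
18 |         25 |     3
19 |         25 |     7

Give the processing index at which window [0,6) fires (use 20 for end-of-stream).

8

i=0 t=2 v=4: → [0,6); WM=-1
i=1 t=3 v=4: → [0,6); WM=0
i=2 t=3 v=6: → [0,6); WM=0
i=3 t=1 v=2: → [0,6); WM=0
i=4 t=4 v=3: → [0,6); WM=1
i=5 t=4 v=4: → [0,6); WM=1
i=6 t=5 v=2: → [0,6); WM=2
i=7 t=7 v=1: → [6,12); WM=4
i=8 t=9 v=2: → [6,12); WM=6; [0,6) fires=4
i=9 t=10 v=5: → [6,12); WM=7
i=10 t=11 v=1: → [6,12); WM=8
i=11 t=13 v=8: → [12,18); WM=10
i=12 t=15 v=8: → [12,18); WM=12; [6,12) fires=3
i=13 t=16 v=8: → [12,18); WM=13
i=14 t=18 v=7: → [18,24); WM=15
i=15 t=21 v=4: → [18,24); WM=18; [12,18) fires=1
i=16 t=22 v=3: → [18,24); WM=19
i=17 t=19 v=4: → [18,24); WM=19
i=18 t=25 v=3: → [24,30); WM=22
i=19 t=25 v=7: → [24,30); WM=22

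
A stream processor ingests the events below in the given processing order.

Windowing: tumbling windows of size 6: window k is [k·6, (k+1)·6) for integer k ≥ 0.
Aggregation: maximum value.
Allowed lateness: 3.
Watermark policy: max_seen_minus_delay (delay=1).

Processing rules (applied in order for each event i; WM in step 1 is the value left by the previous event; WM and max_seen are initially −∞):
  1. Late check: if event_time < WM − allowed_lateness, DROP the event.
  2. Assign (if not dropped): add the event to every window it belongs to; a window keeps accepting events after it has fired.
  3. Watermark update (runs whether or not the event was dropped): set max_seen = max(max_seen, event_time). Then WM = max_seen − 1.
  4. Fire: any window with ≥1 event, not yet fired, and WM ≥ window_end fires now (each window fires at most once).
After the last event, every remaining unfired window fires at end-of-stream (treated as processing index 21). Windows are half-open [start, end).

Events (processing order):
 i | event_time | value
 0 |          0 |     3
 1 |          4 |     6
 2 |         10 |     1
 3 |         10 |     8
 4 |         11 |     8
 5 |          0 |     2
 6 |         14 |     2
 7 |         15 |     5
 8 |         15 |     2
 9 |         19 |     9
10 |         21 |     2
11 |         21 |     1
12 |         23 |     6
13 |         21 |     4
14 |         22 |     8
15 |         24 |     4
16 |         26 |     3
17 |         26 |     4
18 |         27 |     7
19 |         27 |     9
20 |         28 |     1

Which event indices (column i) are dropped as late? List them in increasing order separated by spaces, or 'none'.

5

i=0 t=0 v=3: → [0,6); WM=-1
i=1 t=4 v=6: → [0,6); WM=3
i=2 t=10 v=1: → [6,12); WM=9; [0,6) fires=6
i=3 t=10 v=8: → [6,12); WM=9
i=4 t=11 v=8: → [6,12); WM=10
i=5 t=0 v=2: DROP (t<10-3); WM=10
i=6 t=14 v=2: → [12,18); WM=13; [6,12) fires=8
i=7 t=15 v=5: → [12,18); WM=14
i=8 t=15 v=2: → [12,18); WM=14
i=9 t=19 v=9: → [18,24); WM=18; [12,18) fires=5
i=10 t=21 v=2: → [18,24); WM=20
i=11 t=21 v=1: → [18,24); WM=20
i=12 t=23 v=6: → [18,24); WM=22
i=13 t=21 v=4: → [18,24); WM=22
i=14 t=22 v=8: → [18,24); WM=22
i=15 t=24 v=4: → [24,30); WM=23
i=16 t=26 v=3: → [24,30); WM=25; [18,24) fires=9
i=17 t=26 v=4: → [24,30); WM=25
i=18 t=27 v=7: → [24,30); WM=26
i=19 t=27 v=9: → [24,30); WM=26
i=20 t=28 v=1: → [24,30); WM=27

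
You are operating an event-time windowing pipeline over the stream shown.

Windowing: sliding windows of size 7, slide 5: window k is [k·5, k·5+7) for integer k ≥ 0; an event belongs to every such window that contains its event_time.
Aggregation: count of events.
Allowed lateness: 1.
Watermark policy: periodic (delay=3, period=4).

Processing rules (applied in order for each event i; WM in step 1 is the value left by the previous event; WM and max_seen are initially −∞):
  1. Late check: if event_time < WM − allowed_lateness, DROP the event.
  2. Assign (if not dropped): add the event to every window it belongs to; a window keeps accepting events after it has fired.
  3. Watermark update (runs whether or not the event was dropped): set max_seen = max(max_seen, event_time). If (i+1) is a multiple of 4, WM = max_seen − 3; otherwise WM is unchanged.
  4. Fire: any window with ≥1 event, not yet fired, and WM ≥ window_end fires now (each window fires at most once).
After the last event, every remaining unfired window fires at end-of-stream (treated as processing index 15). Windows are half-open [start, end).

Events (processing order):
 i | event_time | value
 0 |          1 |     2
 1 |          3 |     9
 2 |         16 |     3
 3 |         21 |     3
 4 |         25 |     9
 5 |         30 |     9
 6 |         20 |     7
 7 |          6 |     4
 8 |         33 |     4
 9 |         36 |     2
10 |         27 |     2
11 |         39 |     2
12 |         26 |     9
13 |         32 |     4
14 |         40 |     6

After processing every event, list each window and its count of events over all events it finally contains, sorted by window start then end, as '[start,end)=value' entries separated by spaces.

i=0 t=1 v=2: → [0,7); WM=−∞
i=1 t=3 v=9: → [0,7); WM=−∞
i=2 t=16 v=3: → [15,22),[10,17); WM=−∞
i=3 t=21 v=3: → [20,27),[15,22); WM=18; [0,7) fires=2 [10,17) fires=1
i=4 t=25 v=9: → [25,32),[20,27); WM=18
i=5 t=30 v=9: → [30,37),[25,32); WM=18
i=6 t=20 v=7: → [20,27),[15,22); WM=18
i=7 t=6 v=4: DROP (t<18-1); WM=27; [15,22) fires=3 [20,27) fires=3
i=8 t=33 v=4: → [30,37); WM=27
i=9 t=36 v=2: → [35,42),[30,37); WM=27
i=10 t=27 v=2: → [25,32); WM=27
i=11 t=39 v=2: → [35,42); WM=36; [25,32) fires=3
i=12 t=26 v=9: DROP (t<36-1); WM=36
i=13 t=32 v=4: DROP (t<36-1); WM=36
i=14 t=40 v=6: → [40,47),[35,42); WM=36

[0,7)=2 [10,17)=1 [15,22)=3 [20,27)=3 [25,32)=3 [30,37)=3 [35,42)=3 [40,47)=1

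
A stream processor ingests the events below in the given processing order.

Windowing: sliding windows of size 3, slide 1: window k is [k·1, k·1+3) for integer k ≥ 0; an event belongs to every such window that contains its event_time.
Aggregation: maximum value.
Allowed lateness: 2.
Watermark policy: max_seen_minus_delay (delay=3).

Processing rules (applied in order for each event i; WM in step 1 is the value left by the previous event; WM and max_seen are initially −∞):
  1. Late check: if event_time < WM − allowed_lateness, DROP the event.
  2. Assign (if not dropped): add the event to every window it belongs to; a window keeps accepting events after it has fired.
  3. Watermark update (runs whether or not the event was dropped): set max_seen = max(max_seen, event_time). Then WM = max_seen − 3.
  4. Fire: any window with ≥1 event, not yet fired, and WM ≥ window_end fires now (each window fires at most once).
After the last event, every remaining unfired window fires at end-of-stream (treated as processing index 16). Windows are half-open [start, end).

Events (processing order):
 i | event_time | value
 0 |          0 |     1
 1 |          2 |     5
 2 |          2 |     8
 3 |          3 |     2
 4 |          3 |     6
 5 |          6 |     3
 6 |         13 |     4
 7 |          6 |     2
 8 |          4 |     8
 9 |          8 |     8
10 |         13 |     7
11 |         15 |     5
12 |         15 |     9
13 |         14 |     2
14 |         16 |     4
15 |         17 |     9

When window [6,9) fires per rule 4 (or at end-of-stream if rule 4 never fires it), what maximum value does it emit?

3

i=0 t=0 v=1: → [0,3); WM=-3
i=1 t=2 v=5: → [2,5),[1,4),[0,3); WM=-1
i=2 t=2 v=8: → [2,5),[1,4),[0,3); WM=-1
i=3 t=3 v=2: → [3,6),[2,5),[1,4); WM=0
i=4 t=3 v=6: → [3,6),[2,5),[1,4); WM=0
i=5 t=6 v=3: → [6,9),[5,8),[4,7); WM=3; [0,3) fires=8
i=6 t=13 v=4: → [13,16),[12,15),[11,14); WM=10; [1,4) fires=8 [2,5) fires=8 [3,6) fires=6 [4,7) fires=3 [5,8) fires=3 [6,9) fires=3
i=7 t=6 v=2: DROP (t<10-2); WM=10
i=8 t=4 v=8: DROP (t<10-2); WM=10
i=9 t=8 v=8: → [8,11),[7,10),[6,9); WM=10; [7,10) fires=8
i=10 t=13 v=7: → [13,16),[12,15),[11,14); WM=10
i=11 t=15 v=5: → [15,18),[14,17),[13,16); WM=12; [8,11) fires=8
i=12 t=15 v=9: → [15,18),[14,17),[13,16); WM=12
i=13 t=14 v=2: → [14,17),[13,16),[12,15); WM=12
i=14 t=16 v=4: → [16,19),[15,18),[14,17); WM=13
i=15 t=17 v=9: → [17,20),[16,19),[15,18); WM=14; [11,14) fires=7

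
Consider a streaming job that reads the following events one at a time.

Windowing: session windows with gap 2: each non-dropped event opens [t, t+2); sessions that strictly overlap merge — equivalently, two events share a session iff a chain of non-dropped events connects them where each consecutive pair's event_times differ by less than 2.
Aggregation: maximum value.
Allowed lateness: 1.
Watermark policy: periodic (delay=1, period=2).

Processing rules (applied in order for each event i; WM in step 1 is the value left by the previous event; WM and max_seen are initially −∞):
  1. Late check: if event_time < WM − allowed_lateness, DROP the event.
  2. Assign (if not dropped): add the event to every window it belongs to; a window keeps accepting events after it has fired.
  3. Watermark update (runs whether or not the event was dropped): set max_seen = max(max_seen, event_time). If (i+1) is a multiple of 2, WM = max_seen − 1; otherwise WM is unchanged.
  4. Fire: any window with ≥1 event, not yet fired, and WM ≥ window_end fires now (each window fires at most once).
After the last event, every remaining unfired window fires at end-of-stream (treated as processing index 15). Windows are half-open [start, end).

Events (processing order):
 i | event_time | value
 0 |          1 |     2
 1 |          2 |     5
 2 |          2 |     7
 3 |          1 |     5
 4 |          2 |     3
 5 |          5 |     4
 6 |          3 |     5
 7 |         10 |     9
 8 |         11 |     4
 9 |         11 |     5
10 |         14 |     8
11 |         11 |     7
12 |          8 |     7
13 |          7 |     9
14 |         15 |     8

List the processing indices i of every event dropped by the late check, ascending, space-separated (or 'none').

12 13

i=0 t=1 v=2: → [1,3); WM=−∞
i=1 t=2 v=5: → [1,4); WM=1
i=2 t=2 v=7: → [1,4); WM=1
i=3 t=1 v=5: → [1,4); WM=1
i=4 t=2 v=3: → [1,4); WM=1
i=5 t=5 v=4: → [5,7); WM=4
i=6 t=3 v=5: → [1,5); WM=4
i=7 t=10 v=9: → [10,12); WM=9
i=8 t=11 v=4: → [10,13); WM=9
i=9 t=11 v=5: → [10,13); WM=10
i=10 t=14 v=8: → [14,16); WM=10
i=11 t=11 v=7: → [10,13); WM=13
i=12 t=8 v=7: DROP (t<13-1); WM=13
i=13 t=7 v=9: DROP (t<13-1); WM=13
i=14 t=15 v=8: → [14,17); WM=13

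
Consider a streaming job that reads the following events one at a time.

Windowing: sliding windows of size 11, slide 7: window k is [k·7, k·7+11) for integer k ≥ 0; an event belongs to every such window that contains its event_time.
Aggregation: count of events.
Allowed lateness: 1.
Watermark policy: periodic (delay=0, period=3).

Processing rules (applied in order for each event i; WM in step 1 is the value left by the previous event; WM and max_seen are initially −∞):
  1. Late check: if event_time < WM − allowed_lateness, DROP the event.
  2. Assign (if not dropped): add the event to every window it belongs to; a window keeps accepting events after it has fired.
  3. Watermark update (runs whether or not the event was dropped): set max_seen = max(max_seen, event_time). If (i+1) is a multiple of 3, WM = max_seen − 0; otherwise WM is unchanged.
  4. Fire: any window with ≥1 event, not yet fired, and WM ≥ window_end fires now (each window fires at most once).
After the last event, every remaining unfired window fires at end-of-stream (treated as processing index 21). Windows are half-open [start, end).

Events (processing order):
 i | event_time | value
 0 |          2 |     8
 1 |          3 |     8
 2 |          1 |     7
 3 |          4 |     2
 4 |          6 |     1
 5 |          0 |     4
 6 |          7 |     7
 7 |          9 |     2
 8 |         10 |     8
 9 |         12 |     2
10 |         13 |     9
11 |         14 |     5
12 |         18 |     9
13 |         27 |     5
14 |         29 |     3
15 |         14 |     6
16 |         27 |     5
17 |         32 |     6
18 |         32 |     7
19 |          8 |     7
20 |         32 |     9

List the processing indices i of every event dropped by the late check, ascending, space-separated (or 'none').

5 15 16 19

i=0 t=2 v=8: → [0,11); WM=−∞
i=1 t=3 v=8: → [0,11); WM=−∞
i=2 t=1 v=7: → [0,11); WM=3
i=3 t=4 v=2: → [0,11); WM=3
i=4 t=6 v=1: → [0,11); WM=3
i=5 t=0 v=4: DROP (t<3-1); WM=6
i=6 t=7 v=7: → [7,18),[0,11); WM=6
i=7 t=9 v=2: → [7,18),[0,11); WM=6
i=8 t=10 v=8: → [7,18),[0,11); WM=10
i=9 t=12 v=2: → [7,18); WM=10
i=10 t=13 v=9: → [7,18); WM=10
i=11 t=14 v=5: → [14,25),[7,18); WM=14; [0,11) fires=8
i=12 t=18 v=9: → [14,25); WM=14
i=13 t=27 v=5: → [21,32); WM=14
i=14 t=29 v=3: → [28,39),[21,32); WM=29; [7,18) fires=6 [14,25) fires=2
i=15 t=14 v=6: DROP (t<29-1); WM=29
i=16 t=27 v=5: DROP (t<29-1); WM=29
i=17 t=32 v=6: → [28,39); WM=32; [21,32) fires=2
i=18 t=32 v=7: → [28,39); WM=32
i=19 t=8 v=7: DROP (t<32-1); WM=32
i=20 t=32 v=9: → [28,39); WM=32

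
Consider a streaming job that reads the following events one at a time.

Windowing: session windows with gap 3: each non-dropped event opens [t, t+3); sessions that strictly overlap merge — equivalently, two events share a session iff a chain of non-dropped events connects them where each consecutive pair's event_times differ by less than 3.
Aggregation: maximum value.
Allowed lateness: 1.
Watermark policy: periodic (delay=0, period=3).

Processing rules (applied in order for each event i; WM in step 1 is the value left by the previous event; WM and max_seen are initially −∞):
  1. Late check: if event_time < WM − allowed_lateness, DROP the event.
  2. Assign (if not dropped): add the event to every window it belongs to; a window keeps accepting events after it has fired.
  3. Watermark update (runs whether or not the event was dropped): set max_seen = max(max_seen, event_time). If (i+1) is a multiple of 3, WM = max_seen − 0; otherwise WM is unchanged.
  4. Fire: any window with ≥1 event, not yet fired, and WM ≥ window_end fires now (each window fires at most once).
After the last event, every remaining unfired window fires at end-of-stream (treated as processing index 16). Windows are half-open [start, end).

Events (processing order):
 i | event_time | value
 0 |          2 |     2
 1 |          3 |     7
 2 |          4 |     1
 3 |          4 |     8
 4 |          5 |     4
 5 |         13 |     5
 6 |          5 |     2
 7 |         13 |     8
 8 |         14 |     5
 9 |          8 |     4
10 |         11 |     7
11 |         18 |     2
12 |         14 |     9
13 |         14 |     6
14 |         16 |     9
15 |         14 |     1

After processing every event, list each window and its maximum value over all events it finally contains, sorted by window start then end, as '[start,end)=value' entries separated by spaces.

i=0 t=2 v=2: → [2,5); WM=−∞
i=1 t=3 v=7: → [2,6); WM=−∞
i=2 t=4 v=1: → [2,7); WM=4
i=3 t=4 v=8: → [2,7); WM=4
i=4 t=5 v=4: → [2,8); WM=4
i=5 t=13 v=5: → [13,16); WM=13
i=6 t=5 v=2: DROP (t<13-1); WM=13
i=7 t=13 v=8: → [13,16); WM=13
i=8 t=14 v=5: → [13,17); WM=14
i=9 t=8 v=4: DROP (t<14-1); WM=14
i=10 t=11 v=7: DROP (t<14-1); WM=14
i=11 t=18 v=2: → [18,21); WM=18
i=12 t=14 v=9: DROP (t<18-1); WM=18
i=13 t=14 v=6: DROP (t<18-1); WM=18
i=14 t=16 v=9: DROP (t<18-1); WM=18
i=15 t=14 v=1: DROP (t<18-1); WM=18

[2,8)=8 [13,17)=8 [18,21)=2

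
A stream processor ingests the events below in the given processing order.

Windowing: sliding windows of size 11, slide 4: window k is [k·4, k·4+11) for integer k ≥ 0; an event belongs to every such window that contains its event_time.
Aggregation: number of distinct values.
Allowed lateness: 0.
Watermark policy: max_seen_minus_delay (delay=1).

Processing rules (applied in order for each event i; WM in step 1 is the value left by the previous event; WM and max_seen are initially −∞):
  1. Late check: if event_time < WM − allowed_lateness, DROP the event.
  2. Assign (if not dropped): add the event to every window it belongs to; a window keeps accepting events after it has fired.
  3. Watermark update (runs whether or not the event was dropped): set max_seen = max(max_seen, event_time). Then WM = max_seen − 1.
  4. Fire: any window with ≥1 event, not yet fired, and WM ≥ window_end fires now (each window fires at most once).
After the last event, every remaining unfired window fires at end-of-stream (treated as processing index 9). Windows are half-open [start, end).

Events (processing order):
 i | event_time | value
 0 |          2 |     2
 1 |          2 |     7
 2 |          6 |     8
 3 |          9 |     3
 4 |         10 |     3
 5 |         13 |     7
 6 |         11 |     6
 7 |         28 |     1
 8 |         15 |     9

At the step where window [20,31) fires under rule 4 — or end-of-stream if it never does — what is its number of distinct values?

i=0 t=2 v=2: → [0,11); WM=1
i=1 t=2 v=7: → [0,11); WM=1
i=2 t=6 v=8: → [4,15),[0,11); WM=5
i=3 t=9 v=3: → [8,19),[4,15),[0,11); WM=8
i=4 t=10 v=3: → [8,19),[4,15),[0,11); WM=9
i=5 t=13 v=7: → [12,23),[8,19),[4,15); WM=12; [0,11) fires=4
i=6 t=11 v=6: DROP (t<12-0); WM=12
i=7 t=28 v=1: → [28,39),[24,35),[20,31); WM=27; [4,15) fires=3 [8,19) fires=2 [12,23) fires=1
i=8 t=15 v=9: DROP (t<27-0); WM=27

1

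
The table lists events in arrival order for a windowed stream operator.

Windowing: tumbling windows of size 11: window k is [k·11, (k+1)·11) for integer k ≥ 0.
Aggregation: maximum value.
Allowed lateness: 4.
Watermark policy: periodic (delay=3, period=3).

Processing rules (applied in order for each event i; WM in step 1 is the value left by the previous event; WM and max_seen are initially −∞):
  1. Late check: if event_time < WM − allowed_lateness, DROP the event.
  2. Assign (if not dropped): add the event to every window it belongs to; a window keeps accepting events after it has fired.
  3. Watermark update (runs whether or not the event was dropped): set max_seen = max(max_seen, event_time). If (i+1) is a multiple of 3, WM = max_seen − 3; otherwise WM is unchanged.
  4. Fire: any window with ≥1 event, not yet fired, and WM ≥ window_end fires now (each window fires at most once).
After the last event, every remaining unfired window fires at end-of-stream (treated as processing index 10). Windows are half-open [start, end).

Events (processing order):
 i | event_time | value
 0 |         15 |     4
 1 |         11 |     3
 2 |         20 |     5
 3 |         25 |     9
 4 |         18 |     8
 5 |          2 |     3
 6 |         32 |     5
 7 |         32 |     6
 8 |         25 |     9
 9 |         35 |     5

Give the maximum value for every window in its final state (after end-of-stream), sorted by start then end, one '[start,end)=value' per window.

[11,22)=8 [22,33)=9 [33,44)=5

i=0 t=15 v=4: → [11,22); WM=−∞
i=1 t=11 v=3: → [11,22); WM=−∞
i=2 t=20 v=5: → [11,22); WM=17
i=3 t=25 v=9: → [22,33); WM=17
i=4 t=18 v=8: → [11,22); WM=17
i=5 t=2 v=3: DROP (t<17-4); WM=22; [11,22) fires=8
i=6 t=32 v=5: → [22,33); WM=22
i=7 t=32 v=6: → [22,33); WM=22
i=8 t=25 v=9: → [22,33); WM=29
i=9 t=35 v=5: → [33,44); WM=29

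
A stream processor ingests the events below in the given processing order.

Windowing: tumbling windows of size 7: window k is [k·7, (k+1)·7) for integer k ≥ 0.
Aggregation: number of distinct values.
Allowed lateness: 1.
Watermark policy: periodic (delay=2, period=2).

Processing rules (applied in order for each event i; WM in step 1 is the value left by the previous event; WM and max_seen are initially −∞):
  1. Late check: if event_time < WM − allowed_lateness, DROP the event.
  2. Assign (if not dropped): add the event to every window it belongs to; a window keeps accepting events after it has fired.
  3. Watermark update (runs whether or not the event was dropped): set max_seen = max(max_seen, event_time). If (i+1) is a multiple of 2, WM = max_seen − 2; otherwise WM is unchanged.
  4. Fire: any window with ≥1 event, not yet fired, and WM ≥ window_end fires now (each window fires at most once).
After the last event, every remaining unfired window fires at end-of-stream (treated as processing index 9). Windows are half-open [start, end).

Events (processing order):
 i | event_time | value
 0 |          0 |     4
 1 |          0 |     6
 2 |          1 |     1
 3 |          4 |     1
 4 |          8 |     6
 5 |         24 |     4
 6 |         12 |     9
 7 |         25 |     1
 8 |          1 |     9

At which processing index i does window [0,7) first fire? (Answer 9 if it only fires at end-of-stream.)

i=0 t=0 v=4: → [0,7); WM=−∞
i=1 t=0 v=6: → [0,7); WM=-2
i=2 t=1 v=1: → [0,7); WM=-2
i=3 t=4 v=1: → [0,7); WM=2
i=4 t=8 v=6: → [7,14); WM=2
i=5 t=24 v=4: → [21,28); WM=22; [0,7) fires=3 [7,14) fires=1
i=6 t=12 v=9: DROP (t<22-1); WM=22
i=7 t=25 v=1: → [21,28); WM=23
i=8 t=1 v=9: DROP (t<23-1); WM=23

5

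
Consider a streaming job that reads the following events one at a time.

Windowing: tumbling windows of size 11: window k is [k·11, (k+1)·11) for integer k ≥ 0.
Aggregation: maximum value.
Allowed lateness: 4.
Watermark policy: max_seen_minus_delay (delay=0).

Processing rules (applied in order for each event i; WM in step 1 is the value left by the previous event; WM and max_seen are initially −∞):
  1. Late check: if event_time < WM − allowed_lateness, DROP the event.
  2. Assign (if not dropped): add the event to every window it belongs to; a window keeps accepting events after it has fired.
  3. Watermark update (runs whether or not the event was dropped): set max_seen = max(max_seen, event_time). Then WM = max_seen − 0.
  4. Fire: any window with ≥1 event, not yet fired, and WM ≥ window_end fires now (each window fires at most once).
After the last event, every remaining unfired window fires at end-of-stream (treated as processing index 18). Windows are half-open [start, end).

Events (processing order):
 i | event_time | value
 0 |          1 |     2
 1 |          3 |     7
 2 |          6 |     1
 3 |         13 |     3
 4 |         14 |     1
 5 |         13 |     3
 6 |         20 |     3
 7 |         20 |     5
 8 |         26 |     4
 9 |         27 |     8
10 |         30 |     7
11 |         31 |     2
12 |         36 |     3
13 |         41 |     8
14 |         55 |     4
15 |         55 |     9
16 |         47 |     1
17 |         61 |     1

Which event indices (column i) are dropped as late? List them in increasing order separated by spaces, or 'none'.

16

i=0 t=1 v=2: → [0,11); WM=1
i=1 t=3 v=7: → [0,11); WM=3
i=2 t=6 v=1: → [0,11); WM=6
i=3 t=13 v=3: → [11,22); WM=13; [0,11) fires=7
i=4 t=14 v=1: → [11,22); WM=14
i=5 t=13 v=3: → [11,22); WM=14
i=6 t=20 v=3: → [11,22); WM=20
i=7 t=20 v=5: → [11,22); WM=20
i=8 t=26 v=4: → [22,33); WM=26; [11,22) fires=5
i=9 t=27 v=8: → [22,33); WM=27
i=10 t=30 v=7: → [22,33); WM=30
i=11 t=31 v=2: → [22,33); WM=31
i=12 t=36 v=3: → [33,44); WM=36; [22,33) fires=8
i=13 t=41 v=8: → [33,44); WM=41
i=14 t=55 v=4: → [55,66); WM=55; [33,44) fires=8
i=15 t=55 v=9: → [55,66); WM=55
i=16 t=47 v=1: DROP (t<55-4); WM=55
i=17 t=61 v=1: → [55,66); WM=61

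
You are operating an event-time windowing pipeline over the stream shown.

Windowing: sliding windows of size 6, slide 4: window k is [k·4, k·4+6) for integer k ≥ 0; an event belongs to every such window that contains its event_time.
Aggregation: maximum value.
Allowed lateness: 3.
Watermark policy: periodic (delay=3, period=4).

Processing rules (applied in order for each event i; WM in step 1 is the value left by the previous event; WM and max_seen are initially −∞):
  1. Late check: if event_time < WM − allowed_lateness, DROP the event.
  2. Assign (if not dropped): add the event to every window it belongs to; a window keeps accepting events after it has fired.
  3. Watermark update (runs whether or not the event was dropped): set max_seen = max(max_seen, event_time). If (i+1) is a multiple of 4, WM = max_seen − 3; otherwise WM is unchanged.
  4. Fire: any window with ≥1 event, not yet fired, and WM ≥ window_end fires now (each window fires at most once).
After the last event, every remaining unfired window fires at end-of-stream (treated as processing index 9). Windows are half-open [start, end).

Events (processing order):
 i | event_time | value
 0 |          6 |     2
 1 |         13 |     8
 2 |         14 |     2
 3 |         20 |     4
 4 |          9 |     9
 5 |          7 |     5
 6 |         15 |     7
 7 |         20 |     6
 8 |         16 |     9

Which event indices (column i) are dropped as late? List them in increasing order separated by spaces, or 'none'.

4 5

i=0 t=6 v=2: → [4,10); WM=−∞
i=1 t=13 v=8: → [12,18),[8,14); WM=−∞
i=2 t=14 v=2: → [12,18); WM=−∞
i=3 t=20 v=4: → [20,26),[16,22); WM=17; [4,10) fires=2 [8,14) fires=8
i=4 t=9 v=9: DROP (t<17-3); WM=17
i=5 t=7 v=5: DROP (t<17-3); WM=17
i=6 t=15 v=7: → [12,18); WM=17
i=7 t=20 v=6: → [20,26),[16,22); WM=17
i=8 t=16 v=9: → [16,22),[12,18); WM=17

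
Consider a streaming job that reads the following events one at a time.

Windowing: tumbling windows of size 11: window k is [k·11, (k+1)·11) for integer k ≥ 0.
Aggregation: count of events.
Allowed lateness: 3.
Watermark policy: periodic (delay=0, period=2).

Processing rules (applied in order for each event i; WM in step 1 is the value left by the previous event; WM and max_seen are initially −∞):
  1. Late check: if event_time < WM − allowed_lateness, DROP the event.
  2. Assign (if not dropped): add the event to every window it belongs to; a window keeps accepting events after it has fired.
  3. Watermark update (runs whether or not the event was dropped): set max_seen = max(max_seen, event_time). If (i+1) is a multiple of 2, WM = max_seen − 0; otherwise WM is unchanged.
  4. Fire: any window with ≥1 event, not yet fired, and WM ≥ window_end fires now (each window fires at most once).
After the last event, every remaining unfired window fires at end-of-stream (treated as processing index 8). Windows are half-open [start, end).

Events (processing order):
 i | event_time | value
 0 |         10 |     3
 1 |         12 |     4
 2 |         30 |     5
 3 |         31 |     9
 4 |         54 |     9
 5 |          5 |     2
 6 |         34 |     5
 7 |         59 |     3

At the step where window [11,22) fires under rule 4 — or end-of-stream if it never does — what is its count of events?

1

i=0 t=10 v=3: → [0,11); WM=−∞
i=1 t=12 v=4: → [11,22); WM=12; [0,11) fires=1
i=2 t=30 v=5: → [22,33); WM=12
i=3 t=31 v=9: → [22,33); WM=31; [11,22) fires=1
i=4 t=54 v=9: → [44,55); WM=31
i=5 t=5 v=2: DROP (t<31-3); WM=54; [22,33) fires=2
i=6 t=34 v=5: DROP (t<54-3); WM=54
i=7 t=59 v=3: → [55,66); WM=59; [44,55) fires=1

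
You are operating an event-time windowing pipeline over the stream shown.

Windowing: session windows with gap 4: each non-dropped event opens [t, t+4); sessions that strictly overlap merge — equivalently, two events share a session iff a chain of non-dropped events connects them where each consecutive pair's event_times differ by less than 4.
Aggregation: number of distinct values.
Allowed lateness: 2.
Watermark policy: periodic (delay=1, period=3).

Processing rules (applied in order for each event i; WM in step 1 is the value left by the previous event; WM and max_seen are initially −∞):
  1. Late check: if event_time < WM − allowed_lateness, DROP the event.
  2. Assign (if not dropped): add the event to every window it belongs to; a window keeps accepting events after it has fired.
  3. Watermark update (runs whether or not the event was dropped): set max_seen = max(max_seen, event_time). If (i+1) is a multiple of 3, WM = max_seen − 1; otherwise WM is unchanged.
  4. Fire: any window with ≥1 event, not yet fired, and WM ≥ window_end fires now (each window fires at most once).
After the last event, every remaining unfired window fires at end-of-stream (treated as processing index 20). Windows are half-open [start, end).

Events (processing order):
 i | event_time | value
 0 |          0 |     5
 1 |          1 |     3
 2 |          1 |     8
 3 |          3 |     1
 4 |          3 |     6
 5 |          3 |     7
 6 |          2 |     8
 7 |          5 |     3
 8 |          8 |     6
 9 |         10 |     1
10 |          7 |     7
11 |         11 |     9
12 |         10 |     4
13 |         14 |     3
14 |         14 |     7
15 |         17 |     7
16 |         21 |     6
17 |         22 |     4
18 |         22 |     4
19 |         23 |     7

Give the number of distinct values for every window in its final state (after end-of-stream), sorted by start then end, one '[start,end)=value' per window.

[0,21)=8 [21,27)=3

i=0 t=0 v=5: → [0,4); WM=−∞
i=1 t=1 v=3: → [0,5); WM=−∞
i=2 t=1 v=8: → [0,5); WM=0
i=3 t=3 v=1: → [0,7); WM=0
i=4 t=3 v=6: → [0,7); WM=0
i=5 t=3 v=7: → [0,7); WM=2
i=6 t=2 v=8: → [0,7); WM=2
i=7 t=5 v=3: → [0,9); WM=2
i=8 t=8 v=6: → [0,12); WM=7
i=9 t=10 v=1: → [0,14); WM=7
i=10 t=7 v=7: → [0,14); WM=7
i=11 t=11 v=9: → [0,15); WM=10
i=12 t=10 v=4: → [0,15); WM=10
i=13 t=14 v=3: → [0,18); WM=10
i=14 t=14 v=7: → [0,18); WM=13
i=15 t=17 v=7: → [0,21); WM=13
i=16 t=21 v=6: → [21,25); WM=13
i=17 t=22 v=4: → [21,26); WM=21
i=18 t=22 v=4: → [21,26); WM=21
i=19 t=23 v=7: → [21,27); WM=21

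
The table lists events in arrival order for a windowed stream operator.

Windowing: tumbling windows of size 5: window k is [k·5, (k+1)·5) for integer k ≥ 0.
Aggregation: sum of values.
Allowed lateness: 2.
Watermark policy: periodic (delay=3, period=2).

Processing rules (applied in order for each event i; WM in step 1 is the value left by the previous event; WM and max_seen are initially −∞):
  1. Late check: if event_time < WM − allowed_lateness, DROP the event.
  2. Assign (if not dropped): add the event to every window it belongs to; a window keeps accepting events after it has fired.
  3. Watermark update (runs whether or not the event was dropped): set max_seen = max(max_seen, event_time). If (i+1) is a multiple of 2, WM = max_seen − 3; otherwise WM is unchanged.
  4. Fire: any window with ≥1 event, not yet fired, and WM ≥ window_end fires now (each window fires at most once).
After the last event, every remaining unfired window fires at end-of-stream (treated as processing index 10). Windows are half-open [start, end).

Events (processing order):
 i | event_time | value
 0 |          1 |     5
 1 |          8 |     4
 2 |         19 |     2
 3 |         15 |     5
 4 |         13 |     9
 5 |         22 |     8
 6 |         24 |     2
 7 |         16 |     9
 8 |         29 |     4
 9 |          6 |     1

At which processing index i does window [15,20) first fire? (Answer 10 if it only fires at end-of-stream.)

7

i=0 t=1 v=5: → [0,5); WM=−∞
i=1 t=8 v=4: → [5,10); WM=5; [0,5) fires=5
i=2 t=19 v=2: → [15,20); WM=5
i=3 t=15 v=5: → [15,20); WM=16; [5,10) fires=4
i=4 t=13 v=9: DROP (t<16-2); WM=16
i=5 t=22 v=8: → [20,25); WM=19
i=6 t=24 v=2: → [20,25); WM=19
i=7 t=16 v=9: DROP (t<19-2); WM=21; [15,20) fires=7
i=8 t=29 v=4: → [25,30); WM=21
i=9 t=6 v=1: DROP (t<21-2); WM=26; [20,25) fires=10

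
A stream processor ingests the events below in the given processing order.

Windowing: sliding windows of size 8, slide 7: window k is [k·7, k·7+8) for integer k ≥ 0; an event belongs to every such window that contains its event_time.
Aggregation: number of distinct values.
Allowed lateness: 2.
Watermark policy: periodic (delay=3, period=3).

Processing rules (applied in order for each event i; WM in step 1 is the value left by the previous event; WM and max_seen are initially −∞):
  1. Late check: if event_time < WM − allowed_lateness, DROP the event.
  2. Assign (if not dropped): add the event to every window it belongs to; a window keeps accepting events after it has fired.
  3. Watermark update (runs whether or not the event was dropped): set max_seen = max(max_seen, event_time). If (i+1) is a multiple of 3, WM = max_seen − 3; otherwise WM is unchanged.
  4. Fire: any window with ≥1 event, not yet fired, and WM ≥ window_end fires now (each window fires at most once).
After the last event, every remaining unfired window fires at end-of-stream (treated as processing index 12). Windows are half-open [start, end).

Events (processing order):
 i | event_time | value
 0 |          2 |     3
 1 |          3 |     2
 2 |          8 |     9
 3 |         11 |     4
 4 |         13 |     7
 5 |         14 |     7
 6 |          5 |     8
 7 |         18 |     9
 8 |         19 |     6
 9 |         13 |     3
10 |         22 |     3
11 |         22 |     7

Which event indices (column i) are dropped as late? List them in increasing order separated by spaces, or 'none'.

6 9

i=0 t=2 v=3: → [0,8); WM=−∞
i=1 t=3 v=2: → [0,8); WM=−∞
i=2 t=8 v=9: → [7,15); WM=5
i=3 t=11 v=4: → [7,15); WM=5
i=4 t=13 v=7: → [7,15); WM=5
i=5 t=14 v=7: → [14,22),[7,15); WM=11; [0,8) fires=2
i=6 t=5 v=8: DROP (t<11-2); WM=11
i=7 t=18 v=9: → [14,22); WM=11
i=8 t=19 v=6: → [14,22); WM=16; [7,15) fires=3
i=9 t=13 v=3: DROP (t<16-2); WM=16
i=10 t=22 v=3: → [21,29); WM=16
i=11 t=22 v=7: → [21,29); WM=19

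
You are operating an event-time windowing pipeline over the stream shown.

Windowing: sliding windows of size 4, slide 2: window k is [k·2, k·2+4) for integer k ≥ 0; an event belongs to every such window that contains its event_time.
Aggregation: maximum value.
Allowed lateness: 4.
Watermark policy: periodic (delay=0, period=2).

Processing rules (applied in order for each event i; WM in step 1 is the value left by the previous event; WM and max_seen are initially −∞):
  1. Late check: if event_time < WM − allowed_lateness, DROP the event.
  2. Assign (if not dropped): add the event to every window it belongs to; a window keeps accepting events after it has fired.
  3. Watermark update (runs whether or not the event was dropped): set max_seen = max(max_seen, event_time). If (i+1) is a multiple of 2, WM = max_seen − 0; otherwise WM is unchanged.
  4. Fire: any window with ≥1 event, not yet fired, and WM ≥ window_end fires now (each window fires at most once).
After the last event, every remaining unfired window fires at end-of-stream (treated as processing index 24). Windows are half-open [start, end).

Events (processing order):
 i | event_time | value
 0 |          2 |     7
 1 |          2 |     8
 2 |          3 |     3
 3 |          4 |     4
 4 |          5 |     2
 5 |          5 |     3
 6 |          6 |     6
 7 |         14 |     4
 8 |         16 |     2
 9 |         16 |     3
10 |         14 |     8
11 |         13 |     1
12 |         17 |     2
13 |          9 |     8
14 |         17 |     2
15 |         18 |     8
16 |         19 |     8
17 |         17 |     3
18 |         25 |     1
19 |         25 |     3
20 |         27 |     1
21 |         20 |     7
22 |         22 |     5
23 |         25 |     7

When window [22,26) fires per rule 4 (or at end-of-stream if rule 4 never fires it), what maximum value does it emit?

i=0 t=2 v=7: → [2,6),[0,4); WM=−∞
i=1 t=2 v=8: → [2,6),[0,4); WM=2
i=2 t=3 v=3: → [2,6),[0,4); WM=2
i=3 t=4 v=4: → [4,8),[2,6); WM=4; [0,4) fires=8
i=4 t=5 v=2: → [4,8),[2,6); WM=4
i=5 t=5 v=3: → [4,8),[2,6); WM=5
i=6 t=6 v=6: → [6,10),[4,8); WM=5
i=7 t=14 v=4: → [14,18),[12,16); WM=14; [2,6) fires=8 [4,8) fires=6 [6,10) fires=6
i=8 t=16 v=2: → [16,20),[14,18); WM=14
i=9 t=16 v=3: → [16,20),[14,18); WM=16; [12,16) fires=4
i=10 t=14 v=8: → [14,18),[12,16); WM=16
i=11 t=13 v=1: → [12,16),[10,14); WM=16; [10,14) fires=1
i=12 t=17 v=2: → [16,20),[14,18); WM=16
i=13 t=9 v=8: DROP (t<16-4); WM=17
i=14 t=17 v=2: → [16,20),[14,18); WM=17
i=15 t=18 v=8: → [18,22),[16,20); WM=18; [14,18) fires=8
i=16 t=19 v=8: → [18,22),[16,20); WM=18
i=17 t=17 v=3: → [16,20),[14,18); WM=19
i=18 t=25 v=1: → [24,28),[22,26); WM=19
i=19 t=25 v=3: → [24,28),[22,26); WM=25; [16,20) fires=8 [18,22) fires=8
i=20 t=27 v=1: → [26,30),[24,28); WM=25
i=21 t=20 v=7: DROP (t<25-4); WM=27; [22,26) fires=3
i=22 t=22 v=5: DROP (t<27-4); WM=27
i=23 t=25 v=7: → [24,28),[22,26); WM=27

3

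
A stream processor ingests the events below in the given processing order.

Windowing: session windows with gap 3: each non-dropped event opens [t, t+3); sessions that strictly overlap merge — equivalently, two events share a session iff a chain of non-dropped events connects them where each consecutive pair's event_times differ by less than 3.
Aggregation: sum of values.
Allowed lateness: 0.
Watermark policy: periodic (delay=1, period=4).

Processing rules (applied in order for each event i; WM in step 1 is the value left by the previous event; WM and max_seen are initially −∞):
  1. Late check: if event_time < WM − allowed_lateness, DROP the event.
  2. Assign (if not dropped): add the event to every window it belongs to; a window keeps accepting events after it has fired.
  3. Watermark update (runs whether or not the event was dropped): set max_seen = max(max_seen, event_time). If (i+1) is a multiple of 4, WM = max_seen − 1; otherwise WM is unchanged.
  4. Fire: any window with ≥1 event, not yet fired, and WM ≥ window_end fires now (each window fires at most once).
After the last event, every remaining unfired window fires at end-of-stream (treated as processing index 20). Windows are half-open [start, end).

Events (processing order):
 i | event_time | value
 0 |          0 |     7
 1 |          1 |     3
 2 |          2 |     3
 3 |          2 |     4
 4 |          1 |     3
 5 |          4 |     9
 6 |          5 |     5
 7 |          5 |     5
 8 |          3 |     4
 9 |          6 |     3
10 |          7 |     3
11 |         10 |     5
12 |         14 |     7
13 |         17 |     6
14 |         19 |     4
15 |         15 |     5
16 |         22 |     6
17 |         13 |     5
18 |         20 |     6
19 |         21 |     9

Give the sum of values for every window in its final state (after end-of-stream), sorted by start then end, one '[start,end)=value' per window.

i=0 t=0 v=7: → [0,3); WM=−∞
i=1 t=1 v=3: → [0,4); WM=−∞
i=2 t=2 v=3: → [0,5); WM=−∞
i=3 t=2 v=4: → [0,5); WM=1
i=4 t=1 v=3: → [0,5); WM=1
i=5 t=4 v=9: → [0,7); WM=1
i=6 t=5 v=5: → [0,8); WM=1
i=7 t=5 v=5: → [0,8); WM=4
i=8 t=3 v=4: DROP (t<4-0); WM=4
i=9 t=6 v=3: → [0,9); WM=4
i=10 t=7 v=3: → [0,10); WM=4
i=11 t=10 v=5: → [10,13); WM=9
i=12 t=14 v=7: → [14,17); WM=9
i=13 t=17 v=6: → [17,20); WM=9
i=14 t=19 v=4: → [17,22); WM=9
i=15 t=15 v=5: → [14,22); WM=18
i=16 t=22 v=6: → [22,25); WM=18
i=17 t=13 v=5: DROP (t<18-0); WM=18
i=18 t=20 v=6: → [14,25); WM=18
i=19 t=21 v=9: → [14,25); WM=21

[0,10)=45 [10,13)=5 [14,25)=43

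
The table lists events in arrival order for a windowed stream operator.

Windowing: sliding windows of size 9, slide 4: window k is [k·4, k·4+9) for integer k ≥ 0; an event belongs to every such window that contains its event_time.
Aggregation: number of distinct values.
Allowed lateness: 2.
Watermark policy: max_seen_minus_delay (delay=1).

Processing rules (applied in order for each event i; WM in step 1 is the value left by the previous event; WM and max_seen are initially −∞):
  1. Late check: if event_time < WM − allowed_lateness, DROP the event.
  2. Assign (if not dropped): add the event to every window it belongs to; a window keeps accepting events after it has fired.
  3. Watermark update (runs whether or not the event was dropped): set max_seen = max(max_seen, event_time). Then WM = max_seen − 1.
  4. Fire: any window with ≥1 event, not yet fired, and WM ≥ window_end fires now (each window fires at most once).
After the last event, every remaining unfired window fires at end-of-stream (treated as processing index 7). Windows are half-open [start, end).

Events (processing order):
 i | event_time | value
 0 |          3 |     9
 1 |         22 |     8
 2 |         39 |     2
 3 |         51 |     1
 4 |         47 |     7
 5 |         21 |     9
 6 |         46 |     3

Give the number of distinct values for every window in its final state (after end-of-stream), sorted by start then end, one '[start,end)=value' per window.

i=0 t=3 v=9: → [0,9); WM=2
i=1 t=22 v=8: → [20,29),[16,25); WM=21; [0,9) fires=1
i=2 t=39 v=2: → [36,45),[32,41); WM=38; [16,25) fires=1 [20,29) fires=1
i=3 t=51 v=1: → [48,57),[44,53); WM=50; [32,41) fires=1 [36,45) fires=1
i=4 t=47 v=7: DROP (t<50-2); WM=50
i=5 t=21 v=9: DROP (t<50-2); WM=50
i=6 t=46 v=3: DROP (t<50-2); WM=50

[0,9)=1 [16,25)=1 [20,29)=1 [32,41)=1 [36,45)=1 [44,53)=1 [48,57)=1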